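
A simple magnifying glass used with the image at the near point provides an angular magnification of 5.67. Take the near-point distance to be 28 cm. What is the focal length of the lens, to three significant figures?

6.00 cm

For the image at the near point, M = 1 + D/f.
f = D/(M - 1) = 28/(5.67 - 1) = 5.996 cm.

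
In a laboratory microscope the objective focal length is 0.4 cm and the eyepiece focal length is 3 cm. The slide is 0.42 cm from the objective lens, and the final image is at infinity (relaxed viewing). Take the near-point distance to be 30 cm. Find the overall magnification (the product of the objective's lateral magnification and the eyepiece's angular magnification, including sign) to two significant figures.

-200

Objective: 1/d_i = 1/f_obj - 1/d_o = 1/0.4 - 1/0.42 = 0.11905 cm^-1, so d_i = 8.400 cm.
m_obj = -d_i/d_o = -8.400/0.42 = -20.000.
Eyepiece angular magnification (image at infinity): M_eye = D/f_e = 30/3 = 10.000.
Overall M = m_obj x M_eye = (-20.000)(10.000) = -200.00.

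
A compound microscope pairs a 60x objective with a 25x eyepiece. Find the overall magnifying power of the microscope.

The overall magnification of a compound microscope is the product of the objective and eyepiece magnifications:
M = M_obj x M_eye = 60 x 25 = 1500.

1500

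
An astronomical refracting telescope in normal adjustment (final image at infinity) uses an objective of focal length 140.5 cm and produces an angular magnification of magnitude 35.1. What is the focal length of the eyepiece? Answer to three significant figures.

4.00 cm

|M| = f_obj/f_eye, so f_eye = f_obj/|M| = 140.5/35.1 = 4.003 cm.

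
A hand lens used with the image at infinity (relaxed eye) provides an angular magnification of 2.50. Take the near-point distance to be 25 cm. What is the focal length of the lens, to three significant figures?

10.0 cm

For the image at infinity, M = D/f.
f = D/M = 25/2.5 = 10.000 cm.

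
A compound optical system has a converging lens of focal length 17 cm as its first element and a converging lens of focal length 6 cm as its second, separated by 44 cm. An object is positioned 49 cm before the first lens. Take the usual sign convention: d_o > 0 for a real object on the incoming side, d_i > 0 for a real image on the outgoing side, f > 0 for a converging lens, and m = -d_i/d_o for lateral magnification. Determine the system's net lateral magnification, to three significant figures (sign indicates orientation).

Applying the thin-lens equation to the first lens, 1/17 = 1/49 + 1/d_i1, which gives d_i1 = 26.031 cm.
Its lateral magnification is m_1 = -d_i1/d_o1 = -(26.031)/49 = -0.5312.
Object distance for lens 2: d_o2 = 44 - 26.031 = 17.969 cm.
Applying the thin-lens equation again with f_2 = 6 cm and d_o2 = 17.969 cm gives d_i2 = 9.008 cm.
m_2 = -(9.008)/(17.969) = -0.5013.
The system's lateral magnification is m_1 m_2 = (-0.5312)(-0.5013) = 0.2663.

0.266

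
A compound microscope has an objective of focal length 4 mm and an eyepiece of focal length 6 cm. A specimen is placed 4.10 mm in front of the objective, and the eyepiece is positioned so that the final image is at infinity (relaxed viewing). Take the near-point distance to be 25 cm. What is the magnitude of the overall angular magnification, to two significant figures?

Convert to cm: f_obj = 4 mm = 0.4 cm; d_o = 4.10 mm = 0.41 cm.
Objective: 1/d_i = 1/f_obj - 1/d_o = 1/0.4 - 1/0.41 = 0.06098 cm^-1, so d_i = 16.400 cm.
m_obj = -d_i/d_o = -16.400/0.41 = -40.000.
Eyepiece angular magnification (image at infinity): M_eye = D/f_e = 25/6 = 4.167.
Overall M = m_obj x M_eye = (-40.000)(4.167) = -166.67.
|M| = 166.67.

170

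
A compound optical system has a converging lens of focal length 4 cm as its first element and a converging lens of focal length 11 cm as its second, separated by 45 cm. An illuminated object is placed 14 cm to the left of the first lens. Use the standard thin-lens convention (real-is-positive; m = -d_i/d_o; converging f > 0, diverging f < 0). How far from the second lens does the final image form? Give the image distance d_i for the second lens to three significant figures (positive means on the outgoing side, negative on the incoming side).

First lens: d_i1 = 1/(1/4 - 1/14) = 5.600 cm.
Object distance for lens 2: d_o2 = 45 - 5.600 = 39.400 cm.
Second lens: d_i2 = 1/(1/11 - 1/(39.400)) = 15.261 cm.

15.3 cm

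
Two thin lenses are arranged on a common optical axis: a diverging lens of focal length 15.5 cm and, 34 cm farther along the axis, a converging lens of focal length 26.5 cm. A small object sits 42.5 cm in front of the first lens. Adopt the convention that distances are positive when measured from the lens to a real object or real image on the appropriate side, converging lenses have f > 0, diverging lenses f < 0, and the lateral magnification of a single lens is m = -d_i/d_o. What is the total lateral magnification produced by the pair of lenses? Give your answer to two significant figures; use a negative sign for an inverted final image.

-0.38

Lens 1: 1/d_i1 = 1/f_1 - 1/d_o1 = 1/(-15.5) - 1/42.5 = -0.08805 cm^-1, so d_i1 = -11.358 cm.
m_1 = -(-11.358)/42.5 = 0.2672.
With d_i1 < 0 the first image is virtual and lies on the object side; the object distance for lens 2 is d_o2 = 34 - (-11.358) = 45.358 cm.
Lens 2: 1/d_i2 = 1/f_2 - 1/d_o2 = 1/26.5 - 1/(45.358) = 0.01569 cm^-1, so d_i2 = 63.739 cm.
m_2 = -(63.739)/(45.358) = -1.4053.
Total m = m_1 x m_2 = (0.2672)(-1.4053) = -0.3755.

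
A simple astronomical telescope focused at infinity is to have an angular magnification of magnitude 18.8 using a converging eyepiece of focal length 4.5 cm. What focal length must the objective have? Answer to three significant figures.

84.6 cm

|M| = f_obj/|f_eye|, so f_obj = |M| x |f_eye| = 18.8 x 4.5 = 84.600 cm.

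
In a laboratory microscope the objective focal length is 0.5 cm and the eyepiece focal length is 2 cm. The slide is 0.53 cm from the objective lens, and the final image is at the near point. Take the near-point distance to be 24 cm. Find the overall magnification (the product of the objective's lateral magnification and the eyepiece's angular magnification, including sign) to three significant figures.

-217

Objective: 1/d_i = 1/f_obj - 1/d_o = 1/0.5 - 1/0.53 = 0.11321 cm^-1, so d_i = 8.833 cm.
m_obj = -d_i/d_o = -8.833/0.53 = -16.667.
Eyepiece angular magnification (image at near point): M_eye = 1 + D/f_e = 1 + 24/2 = 13.000.
Overall M = m_obj x M_eye = (-16.667)(13.000) = -216.67.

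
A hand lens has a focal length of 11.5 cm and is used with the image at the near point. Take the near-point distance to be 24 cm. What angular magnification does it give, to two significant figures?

M = 1 + D/f = 1 + 24/11.5 = 3.087.

3.1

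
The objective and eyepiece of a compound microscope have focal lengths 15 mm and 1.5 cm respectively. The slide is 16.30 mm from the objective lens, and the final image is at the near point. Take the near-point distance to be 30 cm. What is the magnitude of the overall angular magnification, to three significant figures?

Convert to cm: f_obj = 15 mm = 1.5 cm; d_o = 16.30 mm = 1.63 cm.
Objective: 1/d_i = 1/f_obj - 1/d_o = 1/1.5 - 1/1.63 = 0.05317 cm^-1, so d_i = 18.808 cm.
m_obj = -d_i/d_o = -18.808/1.63 = -11.538.
Eyepiece angular magnification (image at near point): M_eye = 1 + D/f_e = 1 + 30/1.5 = 21.000.
Overall M = m_obj x M_eye = (-11.538)(21.000) = -242.31.
|M| = 242.31.

242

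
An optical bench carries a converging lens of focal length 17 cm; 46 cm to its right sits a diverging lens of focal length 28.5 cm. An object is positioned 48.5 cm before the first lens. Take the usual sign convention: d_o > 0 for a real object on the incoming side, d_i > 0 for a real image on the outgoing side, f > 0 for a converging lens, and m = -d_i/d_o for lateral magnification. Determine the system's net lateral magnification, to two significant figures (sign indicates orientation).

-0.32

Applying the thin-lens equation to the first lens, 1/17 = 1/48.5 + 1/d_i1, which gives d_i1 = 26.175 cm.
Its lateral magnification is m_1 = -d_i1/d_o1 = -(26.175)/48.5 = -0.5397.
The intermediate image is 26.175 cm to the right of lens 1, so d_o2 = L - d_i1 = 46 - 26.175 = 19.825 cm.
Applying the thin-lens equation again with f_2 = -28.5 cm and d_o2 = 19.825 cm gives d_i2 = -11.692 cm.
m_2 = -(-11.692)/(19.825) = 0.5898.
Total m = m_1 x m_2 = (-0.5397)(0.5898) = -0.3183.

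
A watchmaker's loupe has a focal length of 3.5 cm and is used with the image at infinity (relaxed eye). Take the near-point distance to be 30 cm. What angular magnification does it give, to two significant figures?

8.6

M = D/f = 30/3.5 = 8.571.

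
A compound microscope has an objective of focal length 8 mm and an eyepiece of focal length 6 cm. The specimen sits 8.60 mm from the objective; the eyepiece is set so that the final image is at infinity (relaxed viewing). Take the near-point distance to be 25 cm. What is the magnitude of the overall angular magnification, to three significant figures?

Convert to cm: f_obj = 8 mm = 0.8 cm; d_o = 8.60 mm = 0.86 cm.
Objective: 1/d_i = 1/f_obj - 1/d_o = 1/0.8 - 1/0.86 = 0.08721 cm^-1, so d_i = 11.467 cm.
m_obj = -d_i/d_o = -11.467/0.86 = -13.333.
Eyepiece angular magnification (image at infinity): M_eye = D/f_e = 25/6 = 4.167.
Overall M = m_obj x M_eye = (-13.333)(4.167) = -55.56.
|M| = 55.56.

55.6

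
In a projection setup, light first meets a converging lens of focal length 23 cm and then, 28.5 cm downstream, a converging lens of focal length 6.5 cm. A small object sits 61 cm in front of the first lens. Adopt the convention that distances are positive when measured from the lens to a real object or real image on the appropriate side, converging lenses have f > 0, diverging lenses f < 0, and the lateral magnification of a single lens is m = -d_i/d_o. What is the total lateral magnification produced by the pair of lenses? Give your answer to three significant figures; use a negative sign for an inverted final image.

-0.264

First lens: d_i1 = 1/(1/23 - 1/61) = 36.921 cm.
m_1 = -(36.921)/61 = -0.6053.
Since 36.921 cm > 28.5 cm, the first image lies past the second lens and serves as a virtual object: d_o2 = L - d_i1 = -8.421 cm.
Second lens: d_i2 = 1/(1/6.5 - 1/(-8.421)) = 3.668 cm.
m_2 = -(3.668)/(-8.421) = 0.4356.
Overall magnification: m = m_1 m_2 = -0.2637.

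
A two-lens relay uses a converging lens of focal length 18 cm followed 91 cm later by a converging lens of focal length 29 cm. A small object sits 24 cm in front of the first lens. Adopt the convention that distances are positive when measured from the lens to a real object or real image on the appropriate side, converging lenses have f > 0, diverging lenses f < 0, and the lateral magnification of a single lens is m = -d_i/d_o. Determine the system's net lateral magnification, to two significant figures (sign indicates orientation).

-8.7

Applying the thin-lens equation to the first lens, 1/18 = 1/24 + 1/d_i1, which gives d_i1 = 72.000 cm.
Its lateral magnification is m_1 = -d_i1/d_o1 = -(72.000)/24 = -3.0000.
The intermediate image is 72.000 cm to the right of lens 1, so d_o2 = L - d_i1 = 91 - 72.000 = 19.000 cm.
Applying the thin-lens equation again with f_2 = 29 cm and d_o2 = 19.000 cm gives d_i2 = -55.100 cm.
m_2 = -(-55.100)/(19.000) = 2.9000.
The system's lateral magnification is m_1 m_2 = (-3.0000)(2.9000) = -8.7000.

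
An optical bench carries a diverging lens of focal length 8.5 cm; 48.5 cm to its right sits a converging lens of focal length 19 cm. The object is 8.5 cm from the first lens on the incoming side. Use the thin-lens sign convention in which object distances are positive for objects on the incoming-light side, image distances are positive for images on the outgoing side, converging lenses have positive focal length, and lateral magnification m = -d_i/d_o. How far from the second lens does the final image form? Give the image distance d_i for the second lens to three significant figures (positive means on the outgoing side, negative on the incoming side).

Lens 1: 1/d_i1 = 1/f_1 - 1/d_o1 = 1/(-8.5) - 1/8.5 = -0.23529 cm^-1, so d_i1 = -4.250 cm.
With d_i1 < 0 the first image is virtual and lies on the object side; the object distance for lens 2 is d_o2 = 48.5 - (-4.250) = 52.750 cm.
Lens 2: 1/d_i2 = 1/f_2 - 1/d_o2 = 1/19 - 1/(52.750) = 0.03367 cm^-1, so d_i2 = 29.696 cm.

29.7 cm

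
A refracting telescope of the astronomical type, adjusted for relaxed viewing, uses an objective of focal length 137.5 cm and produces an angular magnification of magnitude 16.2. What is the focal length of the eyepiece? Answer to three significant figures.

8.49 cm

|M| = f_obj/f_eye, so f_eye = f_obj/|M| = 137.5/16.2 = 8.488 cm.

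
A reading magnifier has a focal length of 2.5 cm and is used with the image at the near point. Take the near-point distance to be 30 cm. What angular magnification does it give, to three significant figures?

13.0

M = 1 + D/f = 1 + 30/2.5 = 13.000.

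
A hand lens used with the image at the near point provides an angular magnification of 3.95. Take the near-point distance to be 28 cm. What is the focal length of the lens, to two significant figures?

9.5 cm

For the image at the near point, M = 1 + D/f.
f = D/(M - 1) = 28/(3.95 - 1) = 9.492 cm.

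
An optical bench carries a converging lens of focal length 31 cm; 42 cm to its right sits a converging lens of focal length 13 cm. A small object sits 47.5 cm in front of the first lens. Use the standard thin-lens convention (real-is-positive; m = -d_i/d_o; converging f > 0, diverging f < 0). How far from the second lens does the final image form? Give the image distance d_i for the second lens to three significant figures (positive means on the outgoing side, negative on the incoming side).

Applying the thin-lens equation to the first lens, 1/31 = 1/47.5 + 1/d_i1, which gives d_i1 = 89.242 cm.
This image would form 89.242 cm past lens 1, i.e. 47.242 cm beyond lens 2, so it is a virtual object for lens 2: d_o2 = 42 - 89.242 = -47.242 cm.
Applying the thin-lens equation again with f_2 = 13 cm and d_o2 = -47.242 cm gives d_i2 = 10.195 cm.

10.2 cm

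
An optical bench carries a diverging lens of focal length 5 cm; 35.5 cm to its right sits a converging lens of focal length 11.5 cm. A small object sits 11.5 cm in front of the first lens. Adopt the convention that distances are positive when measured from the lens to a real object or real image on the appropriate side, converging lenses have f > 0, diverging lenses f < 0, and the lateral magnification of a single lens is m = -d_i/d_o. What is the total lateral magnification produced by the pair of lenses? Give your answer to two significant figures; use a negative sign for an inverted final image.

-0.13

First lens: d_i1 = 1/(1/(-5) - 1/11.5) = -3.485 cm.
m_1 = -(-3.485)/11.5 = 0.3030.
With d_i1 < 0 the first image is virtual and lies on the object side; the object distance for lens 2 is d_o2 = 35.5 - (-3.485) = 38.985 cm.
Second lens: d_i2 = 1/(1/11.5 - 1/(38.985)) = 16.312 cm.
m_2 = -(16.312)/(38.985) = -0.4184.
The system's lateral magnification is m_1 m_2 = (0.3030)(-0.4184) = -0.1268.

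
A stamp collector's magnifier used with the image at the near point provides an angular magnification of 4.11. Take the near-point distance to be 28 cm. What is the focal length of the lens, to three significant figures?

9.00 cm

For the image at the near point, M = 1 + D/f.
f = D/(M - 1) = 28/(4.11 - 1) = 9.003 cm.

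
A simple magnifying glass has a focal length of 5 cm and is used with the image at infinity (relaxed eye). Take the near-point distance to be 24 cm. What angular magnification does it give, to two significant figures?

4.8

M = D/f = 24/5 = 4.800.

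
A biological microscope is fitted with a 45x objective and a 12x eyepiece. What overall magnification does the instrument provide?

540

The overall magnification of a compound microscope is the product of the objective and eyepiece magnifications:
M = M_obj x M_eye = 45 x 12 = 540.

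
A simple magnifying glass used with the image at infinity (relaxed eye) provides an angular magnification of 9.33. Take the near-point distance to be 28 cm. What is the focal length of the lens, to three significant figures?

For the image at infinity, M = D/f.
f = D/M = 28/9.33 = 3.001 cm.

3.00 cm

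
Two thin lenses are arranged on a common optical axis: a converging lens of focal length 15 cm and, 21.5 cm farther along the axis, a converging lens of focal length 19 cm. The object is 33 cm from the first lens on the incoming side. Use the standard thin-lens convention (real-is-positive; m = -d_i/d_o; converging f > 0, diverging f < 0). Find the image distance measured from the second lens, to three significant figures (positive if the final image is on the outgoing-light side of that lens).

Lens 1: 1/d_i1 = 1/f_1 - 1/d_o1 = 1/15 - 1/33 = 0.03636 cm^-1, so d_i1 = 27.500 cm.
This image would form 27.500 cm past lens 1, i.e. 6.000 cm beyond lens 2, so it is a virtual object for lens 2: d_o2 = 21.5 - 27.500 = -6.000 cm.
Lens 2: 1/d_i2 = 1/f_2 - 1/d_o2 = 1/19 - 1/(-6.000) = 0.21930 cm^-1, so d_i2 = 4.560 cm.

4.56 cm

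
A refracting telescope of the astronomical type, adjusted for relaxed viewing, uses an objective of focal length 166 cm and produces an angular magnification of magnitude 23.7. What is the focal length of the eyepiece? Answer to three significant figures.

7.00 cm

|M| = f_obj/f_eye, so f_eye = f_obj/|M| = 166/23.7 = 7.004 cm.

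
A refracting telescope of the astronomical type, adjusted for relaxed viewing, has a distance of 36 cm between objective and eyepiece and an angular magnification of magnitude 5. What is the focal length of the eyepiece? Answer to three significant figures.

6.00 cm

In normal adjustment the tube length equals f_obj + f_eye and |M| = f_obj/f_eye.
So f_obj = 5 f_eye and 5 f_eye + f_eye = 36 cm, giving f_eye = 36/6 = 6.000 cm and f_obj = 30.000 cm.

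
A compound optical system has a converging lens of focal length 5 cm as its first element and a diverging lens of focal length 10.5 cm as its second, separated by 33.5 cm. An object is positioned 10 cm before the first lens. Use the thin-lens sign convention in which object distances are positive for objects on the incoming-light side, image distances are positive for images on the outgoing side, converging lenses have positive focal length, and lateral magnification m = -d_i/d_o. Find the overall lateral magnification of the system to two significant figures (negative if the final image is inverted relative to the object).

Lens 1: 1/d_i1 = 1/f_1 - 1/d_o1 = 1/5 - 1/10 = 0.10000 cm^-1, so d_i1 = 10.000 cm.
m_1 = -(10.000)/10 = -1.0000.
The intermediate image is 10.000 cm to the right of lens 1, so d_o2 = L - d_i1 = 33.5 - 10.000 = 23.500 cm.
Lens 2: 1/d_i2 = 1/f_2 - 1/d_o2 = 1/(-10.5) - 1/(23.500) = -0.13779 cm^-1, so d_i2 = -7.257 cm.
m_2 = -(-7.257)/(23.500) = 0.3088.
Total m = m_1 x m_2 = (-1.0000)(0.3088) = -0.3088.

-0.31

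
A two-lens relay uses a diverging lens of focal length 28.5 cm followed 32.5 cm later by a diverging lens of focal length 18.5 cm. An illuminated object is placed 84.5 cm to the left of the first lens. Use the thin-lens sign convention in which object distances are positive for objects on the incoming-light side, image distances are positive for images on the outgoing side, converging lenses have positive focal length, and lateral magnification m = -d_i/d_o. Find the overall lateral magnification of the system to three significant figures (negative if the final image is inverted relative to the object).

Lens 1: 1/d_i1 = 1/f_1 - 1/d_o1 = 1/(-28.5) - 1/84.5 = -0.04692 cm^-1, so d_i1 = -21.312 cm.
m_1 = -(-21.312)/84.5 = 0.2522.
With d_i1 < 0 the first image is virtual and lies on the object side; the object distance for lens 2 is d_o2 = 32.5 - (-21.312) = 53.812 cm.
Lens 2: 1/d_i2 = 1/f_2 - 1/d_o2 = 1/(-18.5) - 1/(53.812) = -0.07264 cm^-1, so d_i2 = -13.767 cm.
m_2 = -(-13.767)/(53.812) = 0.2558.
Overall magnification: m = m_1 m_2 = 0.0645.

0.0645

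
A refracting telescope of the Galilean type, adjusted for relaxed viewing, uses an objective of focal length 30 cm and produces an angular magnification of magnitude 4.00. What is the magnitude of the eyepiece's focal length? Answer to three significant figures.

7.50 cm

|M| = f_obj/|f_eye|, so |f_eye| = f_obj/|M| = 30/4.0 = 7.500 cm.
(The eyepiece is diverging, so its signed focal length is -7.500 cm.)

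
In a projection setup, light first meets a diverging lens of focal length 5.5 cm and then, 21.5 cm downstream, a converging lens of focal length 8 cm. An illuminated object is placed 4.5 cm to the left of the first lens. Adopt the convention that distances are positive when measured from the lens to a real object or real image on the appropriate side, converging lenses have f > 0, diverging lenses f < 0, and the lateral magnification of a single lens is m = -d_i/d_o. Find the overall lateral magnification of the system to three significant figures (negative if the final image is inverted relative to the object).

-0.275

Lens 1: 1/d_i1 = 1/f_1 - 1/d_o1 = 1/(-5.5) - 1/4.5 = -0.40404 cm^-1, so d_i1 = -2.475 cm.
m_1 = -(-2.475)/4.5 = 0.5500.
With d_i1 < 0 the first image is virtual and lies on the object side; the object distance for lens 2 is d_o2 = 21.5 - (-2.475) = 23.975 cm.
Lens 2: 1/d_i2 = 1/f_2 - 1/d_o2 = 1/8 - 1/(23.975) = 0.08329 cm^-1, so d_i2 = 12.006 cm.
m_2 = -(12.006)/(23.975) = -0.5008.
The system's lateral magnification is m_1 m_2 = (0.5500)(-0.5008) = -0.2754.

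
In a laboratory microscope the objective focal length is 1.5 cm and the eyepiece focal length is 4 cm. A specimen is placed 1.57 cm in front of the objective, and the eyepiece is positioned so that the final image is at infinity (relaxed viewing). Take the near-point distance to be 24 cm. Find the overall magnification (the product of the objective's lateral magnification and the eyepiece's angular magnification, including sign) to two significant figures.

Objective: 1/d_i = 1/f_obj - 1/d_o = 1/1.5 - 1/1.57 = 0.02972 cm^-1, so d_i = 33.643 cm.
m_obj = -d_i/d_o = -33.643/1.57 = -21.429.
Eyepiece angular magnification (image at infinity): M_eye = D/f_e = 24/4 = 6.000.
Overall M = m_obj x M_eye = (-21.429)(6.000) = -128.57.

-130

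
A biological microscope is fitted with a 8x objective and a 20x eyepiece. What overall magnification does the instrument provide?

The overall magnification of a compound microscope is the product of the objective and eyepiece magnifications:
M = M_obj x M_eye = 8 x 20 = 160.

160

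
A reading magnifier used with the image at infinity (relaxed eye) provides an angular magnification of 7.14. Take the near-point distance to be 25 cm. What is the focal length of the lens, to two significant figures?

For the image at infinity, M = D/f.
f = D/M = 25/7.14 = 3.501 cm.

3.5 cm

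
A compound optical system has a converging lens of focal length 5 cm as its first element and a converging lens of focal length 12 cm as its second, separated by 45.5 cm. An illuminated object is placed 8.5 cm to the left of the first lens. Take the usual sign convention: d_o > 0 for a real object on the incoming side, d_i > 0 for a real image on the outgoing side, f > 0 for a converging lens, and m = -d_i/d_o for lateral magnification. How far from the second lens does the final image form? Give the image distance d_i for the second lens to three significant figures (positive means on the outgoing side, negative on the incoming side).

Lens 1: 1/d_i1 = 1/f_1 - 1/d_o1 = 1/5 - 1/8.5 = 0.08235 cm^-1, so d_i1 = 12.143 cm.
That image sits 33.357 cm in front of the second lens, so d_o2 = 33.357 cm.
Lens 2: 1/d_i2 = 1/f_2 - 1/d_o2 = 1/12 - 1/(33.357) = 0.05335 cm^-1, so d_i2 = 18.742 cm.

18.7 cm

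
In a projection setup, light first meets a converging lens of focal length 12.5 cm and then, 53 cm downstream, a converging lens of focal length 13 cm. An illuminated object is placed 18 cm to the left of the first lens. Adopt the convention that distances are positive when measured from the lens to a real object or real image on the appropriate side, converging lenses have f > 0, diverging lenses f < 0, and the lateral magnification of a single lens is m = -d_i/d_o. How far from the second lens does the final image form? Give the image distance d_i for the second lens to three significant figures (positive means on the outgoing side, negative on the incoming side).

Applying the thin-lens equation to the first lens, 1/12.5 = 1/18 + 1/d_i1, which gives d_i1 = 40.909 cm.
That image sits 12.091 cm in front of the second lens, so d_o2 = 12.091 cm.
Applying the thin-lens equation again with f_2 = 13 cm and d_o2 = 12.091 cm gives d_i2 = -172.900 cm.

-173 cm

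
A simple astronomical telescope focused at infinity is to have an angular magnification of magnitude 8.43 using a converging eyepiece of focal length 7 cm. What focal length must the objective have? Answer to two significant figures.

59 cm

|M| = f_obj/|f_eye|, so f_obj = |M| x |f_eye| = 8.43 x 7 = 59.010 cm.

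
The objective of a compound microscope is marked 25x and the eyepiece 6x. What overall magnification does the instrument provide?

150

The overall magnification of a compound microscope is the product of the objective and eyepiece magnifications:
M = M_obj x M_eye = 25 x 6 = 150.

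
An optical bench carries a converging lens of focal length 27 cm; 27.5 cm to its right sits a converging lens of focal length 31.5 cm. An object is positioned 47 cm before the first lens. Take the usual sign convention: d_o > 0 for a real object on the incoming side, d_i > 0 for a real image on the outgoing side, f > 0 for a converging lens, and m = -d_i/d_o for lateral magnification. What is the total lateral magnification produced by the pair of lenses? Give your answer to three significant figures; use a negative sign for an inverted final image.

Applying the thin-lens equation to the first lens, 1/27 = 1/47 + 1/d_i1, which gives d_i1 = 63.450 cm.
Its lateral magnification is m_1 = -d_i1/d_o1 = -(63.450)/47 = -1.3500.
Since 63.450 cm > 27.5 cm, the first image lies past the second lens and serves as a virtual object: d_o2 = L - d_i1 = -35.950 cm.
Applying the thin-lens equation again with f_2 = 31.5 cm and d_o2 = -35.950 cm gives d_i2 = 16.789 cm.
m_2 = -(16.789)/(-35.950) = 0.4670.
The system's lateral magnification is m_1 m_2 = (-1.3500)(0.4670) = -0.6305.

-0.630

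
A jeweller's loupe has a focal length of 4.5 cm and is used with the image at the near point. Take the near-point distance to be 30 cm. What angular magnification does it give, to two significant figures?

7.7

M = 1 + D/f = 1 + 30/4.5 = 7.667.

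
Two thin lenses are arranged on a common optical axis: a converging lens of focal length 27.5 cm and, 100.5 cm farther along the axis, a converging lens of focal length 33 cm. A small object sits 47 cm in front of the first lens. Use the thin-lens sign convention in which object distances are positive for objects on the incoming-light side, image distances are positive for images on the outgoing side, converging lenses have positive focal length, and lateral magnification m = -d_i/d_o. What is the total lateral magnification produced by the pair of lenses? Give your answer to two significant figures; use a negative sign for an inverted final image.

38

First lens: d_i1 = 1/(1/27.5 - 1/47) = 66.282 cm.
m_1 = -(66.282)/47 = -1.4103.
Object distance for lens 2: d_o2 = 100.5 - 66.282 = 34.218 cm.
Second lens: d_i2 = 1/(1/33 - 1/(34.218)) = 927.126 cm.
m_2 = -(927.126)/(34.218) = -27.0947.
Overall magnification: m = m_1 m_2 = 38.2105.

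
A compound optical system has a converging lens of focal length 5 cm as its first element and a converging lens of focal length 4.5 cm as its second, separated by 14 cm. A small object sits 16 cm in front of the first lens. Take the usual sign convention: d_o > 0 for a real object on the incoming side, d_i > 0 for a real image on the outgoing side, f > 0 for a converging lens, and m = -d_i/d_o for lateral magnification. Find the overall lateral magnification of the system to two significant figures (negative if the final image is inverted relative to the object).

0.92

First lens: d_i1 = 1/(1/5 - 1/16) = 7.273 cm.
m_1 = -(7.273)/16 = -0.4545.
That image sits 6.727 cm in front of the second lens, so d_o2 = 6.727 cm.
Second lens: d_i2 = 1/(1/4.5 - 1/(6.727)) = 13.592 cm.
m_2 = -(13.592)/(6.727) = -2.0204.
Overall magnification: m = m_1 m_2 = 0.9184.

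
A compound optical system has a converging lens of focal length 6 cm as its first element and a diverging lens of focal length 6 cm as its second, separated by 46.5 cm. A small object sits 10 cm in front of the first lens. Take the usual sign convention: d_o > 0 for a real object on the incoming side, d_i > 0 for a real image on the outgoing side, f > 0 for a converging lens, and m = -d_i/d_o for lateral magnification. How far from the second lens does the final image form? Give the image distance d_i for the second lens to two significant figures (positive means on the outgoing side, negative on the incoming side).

Applying the thin-lens equation to the first lens, 1/6 = 1/10 + 1/d_i1, which gives d_i1 = 15.000 cm.
The intermediate image is 15.000 cm to the right of lens 1, so d_o2 = L - d_i1 = 46.5 - 15.000 = 31.500 cm.
Applying the thin-lens equation again with f_2 = -6 cm and d_o2 = 31.500 cm gives d_i2 = -5.040 cm.

-5.0 cm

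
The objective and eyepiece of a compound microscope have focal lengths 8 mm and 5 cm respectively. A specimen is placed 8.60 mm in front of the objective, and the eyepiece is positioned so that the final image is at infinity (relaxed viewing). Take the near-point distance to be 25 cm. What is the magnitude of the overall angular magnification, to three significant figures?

Convert to cm: f_obj = 8 mm = 0.8 cm; d_o = 8.60 mm = 0.86 cm.
Objective: 1/d_i = 1/f_obj - 1/d_o = 1/0.8 - 1/0.86 = 0.08721 cm^-1, so d_i = 11.467 cm.
m_obj = -d_i/d_o = -11.467/0.86 = -13.333.
Eyepiece angular magnification (image at infinity): M_eye = D/f_e = 25/5 = 5.000.
Overall M = m_obj x M_eye = (-13.333)(5.000) = -66.67.
|M| = 66.67.

66.7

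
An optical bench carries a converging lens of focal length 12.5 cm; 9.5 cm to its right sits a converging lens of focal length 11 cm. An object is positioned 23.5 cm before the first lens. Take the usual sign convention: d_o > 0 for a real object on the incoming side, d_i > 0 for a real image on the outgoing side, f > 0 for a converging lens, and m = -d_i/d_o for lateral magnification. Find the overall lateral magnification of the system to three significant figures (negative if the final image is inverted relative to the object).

First lens: d_i1 = 1/(1/12.5 - 1/23.5) = 26.705 cm.
m_1 = -(26.705)/23.5 = -1.1364.
Since 26.705 cm > 9.5 cm, the first image lies past the second lens and serves as a virtual object: d_o2 = L - d_i1 = -17.205 cm.
Second lens: d_i2 = 1/(1/11 - 1/(-17.205)) = 6.710 cm.
m_2 = -(6.710)/(-17.205) = 0.3900.
Total m = m_1 x m_2 = (-1.1364)(0.3900) = -0.4432.

-0.443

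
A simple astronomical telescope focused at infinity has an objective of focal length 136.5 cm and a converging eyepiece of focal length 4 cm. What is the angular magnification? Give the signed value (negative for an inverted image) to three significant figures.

M = -f_obj/f_eye = -136.5/(4) = -34.125.

-34.1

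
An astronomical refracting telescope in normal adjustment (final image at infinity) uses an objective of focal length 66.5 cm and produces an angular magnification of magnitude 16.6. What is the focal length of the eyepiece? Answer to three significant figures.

4.01 cm

|M| = f_obj/f_eye, so f_eye = f_obj/|M| = 66.5/16.6 = 4.006 cm.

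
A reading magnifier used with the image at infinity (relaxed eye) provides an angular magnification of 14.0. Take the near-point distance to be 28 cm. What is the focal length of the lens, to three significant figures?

For the image at infinity, M = D/f.
f = D/M = 28/14.0 = 2.000 cm.

2.00 cm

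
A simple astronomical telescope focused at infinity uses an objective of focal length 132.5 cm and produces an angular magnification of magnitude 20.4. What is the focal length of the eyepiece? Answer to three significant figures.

|M| = f_obj/f_eye, so f_eye = f_obj/|M| = 132.5/20.4 = 6.495 cm.

6.50 cm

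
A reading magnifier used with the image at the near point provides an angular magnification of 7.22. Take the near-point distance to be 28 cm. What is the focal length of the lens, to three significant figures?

4.50 cm

For the image at the near point, M = 1 + D/f.
f = D/(M - 1) = 28/(7.22 - 1) = 4.502 cm.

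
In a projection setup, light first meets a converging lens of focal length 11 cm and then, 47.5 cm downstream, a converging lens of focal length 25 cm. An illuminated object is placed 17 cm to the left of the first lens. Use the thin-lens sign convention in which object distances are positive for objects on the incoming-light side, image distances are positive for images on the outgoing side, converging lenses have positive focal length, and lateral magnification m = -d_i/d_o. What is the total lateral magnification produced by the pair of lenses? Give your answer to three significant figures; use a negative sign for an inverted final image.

Lens 1: 1/d_i1 = 1/f_1 - 1/d_o1 = 1/11 - 1/17 = 0.03209 cm^-1, so d_i1 = 31.167 cm.
m_1 = -(31.167)/17 = -1.8333.
That image sits 16.333 cm in front of the second lens, so d_o2 = 16.333 cm.
Lens 2: 1/d_i2 = 1/f_2 - 1/d_o2 = 1/25 - 1/(16.333) = -0.02122 cm^-1, so d_i2 = -47.115 cm.
m_2 = -(-47.115)/(16.333) = 2.8846.
Overall magnification: m = m_1 m_2 = -5.2885.

-5.29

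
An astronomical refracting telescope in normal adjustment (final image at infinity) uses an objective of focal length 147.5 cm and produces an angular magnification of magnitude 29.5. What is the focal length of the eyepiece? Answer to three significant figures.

|M| = f_obj/f_eye, so f_eye = f_obj/|M| = 147.5/29.5 = 5.000 cm.

5.00 cm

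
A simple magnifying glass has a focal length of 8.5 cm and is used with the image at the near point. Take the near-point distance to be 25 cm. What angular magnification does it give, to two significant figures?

3.9

M = 1 + D/f = 1 + 25/8.5 = 3.941.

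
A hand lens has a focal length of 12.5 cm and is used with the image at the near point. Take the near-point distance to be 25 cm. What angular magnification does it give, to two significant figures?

3.0

M = 1 + D/f = 1 + 25/12.5 = 3.000.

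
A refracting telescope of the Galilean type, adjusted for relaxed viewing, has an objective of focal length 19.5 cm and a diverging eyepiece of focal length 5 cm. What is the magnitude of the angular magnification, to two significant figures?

|M| = f_obj/|f_eye| = 19.5/5 = 3.900.

3.9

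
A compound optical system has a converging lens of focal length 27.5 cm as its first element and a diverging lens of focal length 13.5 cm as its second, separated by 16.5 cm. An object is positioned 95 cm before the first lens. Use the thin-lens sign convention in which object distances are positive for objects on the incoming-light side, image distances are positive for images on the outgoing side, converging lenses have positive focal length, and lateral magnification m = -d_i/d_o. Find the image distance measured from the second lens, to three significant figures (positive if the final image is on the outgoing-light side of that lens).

First lens: d_i1 = 1/(1/27.5 - 1/95) = 38.704 cm.
This image would form 38.704 cm past lens 1, i.e. 22.204 cm beyond lens 2, so it is a virtual object for lens 2: d_o2 = 16.5 - 38.704 = -22.204 cm.
Second lens: d_i2 = 1/(1/(-13.5) - 1/(-22.204)) = -34.439 cm.

-34.4 cm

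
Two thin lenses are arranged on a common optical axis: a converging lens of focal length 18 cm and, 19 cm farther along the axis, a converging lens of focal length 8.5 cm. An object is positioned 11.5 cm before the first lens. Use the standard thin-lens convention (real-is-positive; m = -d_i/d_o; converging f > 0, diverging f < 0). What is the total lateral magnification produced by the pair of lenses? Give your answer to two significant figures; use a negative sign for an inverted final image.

-0.56

Applying the thin-lens equation to the first lens, 1/18 = 1/11.5 + 1/d_i1, which gives d_i1 = -31.846 cm.
Its lateral magnification is m_1 = -d_i1/d_o1 = -(-31.846)/11.5 = 2.7692.
The intermediate image is virtual, 31.846 cm to the left of lens 1, so d_o2 = L - d_i1 = 19 - (-31.846) = 50.846 cm.
Applying the thin-lens equation again with f_2 = 8.5 cm and d_o2 = 50.846 cm gives d_i2 = 10.206 cm.
m_2 = -(10.206)/(50.846) = -0.2007.
Total m = m_1 x m_2 = (2.7692)(-0.2007) = -0.5559.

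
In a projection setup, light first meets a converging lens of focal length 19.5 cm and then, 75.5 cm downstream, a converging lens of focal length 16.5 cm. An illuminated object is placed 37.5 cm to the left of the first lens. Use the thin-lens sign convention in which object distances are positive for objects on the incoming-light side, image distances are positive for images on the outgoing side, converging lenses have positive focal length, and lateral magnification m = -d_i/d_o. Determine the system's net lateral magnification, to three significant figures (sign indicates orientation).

0.973

Applying the thin-lens equation to the first lens, 1/19.5 = 1/37.5 + 1/d_i1, which gives d_i1 = 40.625 cm.
Its lateral magnification is m_1 = -d_i1/d_o1 = -(40.625)/37.5 = -1.0833.
Object distance for lens 2: d_o2 = 75.5 - 40.625 = 34.875 cm.
Applying the thin-lens equation again with f_2 = 16.5 cm and d_o2 = 34.875 cm gives d_i2 = 31.316 cm.
m_2 = -(31.316)/(34.875) = -0.8980.
The system's lateral magnification is m_1 m_2 = (-1.0833)(-0.8980) = 0.9728.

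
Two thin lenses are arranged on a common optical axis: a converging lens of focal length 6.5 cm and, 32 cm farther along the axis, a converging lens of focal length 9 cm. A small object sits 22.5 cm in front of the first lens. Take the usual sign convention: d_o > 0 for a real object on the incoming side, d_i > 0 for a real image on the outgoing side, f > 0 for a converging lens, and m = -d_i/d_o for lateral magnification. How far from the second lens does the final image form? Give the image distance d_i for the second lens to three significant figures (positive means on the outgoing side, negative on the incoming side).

14.8 cm

Lens 1: 1/d_i1 = 1/f_1 - 1/d_o1 = 1/6.5 - 1/22.5 = 0.10940 cm^-1, so d_i1 = 9.141 cm.
Object distance for lens 2: d_o2 = 32 - 9.141 = 22.859 cm.
Lens 2: 1/d_i2 = 1/f_2 - 1/d_o2 = 1/9 - 1/(22.859) = 0.06737 cm^-1, so d_i2 = 14.844 cm.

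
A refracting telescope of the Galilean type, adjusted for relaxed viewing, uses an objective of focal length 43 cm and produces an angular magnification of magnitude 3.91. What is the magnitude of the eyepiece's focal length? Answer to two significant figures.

|M| = f_obj/|f_eye|, so |f_eye| = f_obj/|M| = 43/3.91 = 10.997 cm.
(The eyepiece is diverging, so its signed focal length is -10.997 cm.)

11 cm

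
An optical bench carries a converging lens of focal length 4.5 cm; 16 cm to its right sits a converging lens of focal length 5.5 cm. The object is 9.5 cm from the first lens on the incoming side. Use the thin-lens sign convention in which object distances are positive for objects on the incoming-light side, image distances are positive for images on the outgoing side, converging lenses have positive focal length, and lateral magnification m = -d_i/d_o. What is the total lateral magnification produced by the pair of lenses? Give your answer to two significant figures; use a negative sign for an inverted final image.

2.5

Applying the thin-lens equation to the first lens, 1/4.5 = 1/9.5 + 1/d_i1, which gives d_i1 = 8.550 cm.
Its lateral magnification is m_1 = -d_i1/d_o1 = -(8.550)/9.5 = -0.9000.
Object distance for lens 2: d_o2 = 16 - 8.550 = 7.450 cm.
Applying the thin-lens equation again with f_2 = 5.5 cm and d_o2 = 7.450 cm gives d_i2 = 21.013 cm.
m_2 = -(21.013)/(7.450) = -2.8205.
Total m = m_1 x m_2 = (-0.9000)(-2.8205) = 2.5385.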